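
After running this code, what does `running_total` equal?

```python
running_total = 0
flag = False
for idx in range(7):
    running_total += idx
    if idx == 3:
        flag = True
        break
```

Let's trace through this code step by step.

Initialize: running_total = 0
Initialize: flag = False
Entering loop: for idx in range(7):

After execution: running_total = 6
6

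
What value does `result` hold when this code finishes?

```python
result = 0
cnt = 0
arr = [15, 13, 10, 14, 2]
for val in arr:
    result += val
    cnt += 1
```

Let's trace through this code step by step.

Initialize: result = 0
Initialize: cnt = 0
Initialize: arr = [15, 13, 10, 14, 2]
Entering loop: for val in arr:

After execution: result = 54
54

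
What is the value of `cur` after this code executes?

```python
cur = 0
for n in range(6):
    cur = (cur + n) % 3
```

Let's trace through this code step by step.

Initialize: cur = 0
Entering loop: for n in range(6):

After execution: cur = 0
0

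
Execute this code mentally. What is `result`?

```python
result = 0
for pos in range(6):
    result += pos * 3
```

Let's trace through this code step by step.

Initialize: result = 0
Entering loop: for pos in range(6):

After execution: result = 45
45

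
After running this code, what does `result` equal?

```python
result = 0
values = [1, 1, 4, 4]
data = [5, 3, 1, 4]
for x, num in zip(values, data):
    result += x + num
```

Let's trace through this code step by step.

Initialize: result = 0
Initialize: values = [1, 1, 4, 4]
Initialize: data = [5, 3, 1, 4]
Entering loop: for x, num in zip(values, data):

After execution: result = 23
23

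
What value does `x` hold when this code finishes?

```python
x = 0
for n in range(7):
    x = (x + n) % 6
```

Let's trace through this code step by step.

Initialize: x = 0
Entering loop: for n in range(7):

After execution: x = 3
3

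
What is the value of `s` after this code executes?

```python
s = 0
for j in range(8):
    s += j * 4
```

Let's trace through this code step by step.

Initialize: s = 0
Entering loop: for j in range(8):

After execution: s = 112
112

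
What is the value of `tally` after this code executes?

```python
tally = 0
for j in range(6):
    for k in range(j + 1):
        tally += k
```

Let's trace through this code step by step.

Initialize: tally = 0
Entering loop: for j in range(6):

After execution: tally = 35
35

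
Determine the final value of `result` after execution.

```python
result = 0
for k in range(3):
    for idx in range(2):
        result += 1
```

Let's trace through this code step by step.

Initialize: result = 0
Entering loop: for k in range(3):

After execution: result = 6
6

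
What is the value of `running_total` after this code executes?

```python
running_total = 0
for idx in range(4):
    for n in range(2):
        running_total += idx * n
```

Let's trace through this code step by step.

Initialize: running_total = 0
Entering loop: for idx in range(4):

After execution: running_total = 6
6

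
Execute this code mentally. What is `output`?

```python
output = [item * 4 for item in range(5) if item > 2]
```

Let's trace through this code step by step.

Initialize: output = [item * 4 for item in range(5) if item > 2]

After execution: output = [12, 16]
[12, 16]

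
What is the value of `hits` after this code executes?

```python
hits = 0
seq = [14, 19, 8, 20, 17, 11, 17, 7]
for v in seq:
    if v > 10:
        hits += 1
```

Let's trace through this code step by step.

Initialize: hits = 0
Initialize: seq = [14, 19, 8, 20, 17, 11, 17, 7]
Entering loop: for v in seq:

After execution: hits = 6
6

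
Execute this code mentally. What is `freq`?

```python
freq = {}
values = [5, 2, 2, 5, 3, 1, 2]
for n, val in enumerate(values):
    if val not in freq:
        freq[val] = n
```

Let's trace through this code step by step.

Initialize: freq = {}
Initialize: values = [5, 2, 2, 5, 3, 1, 2]
Entering loop: for n, val in enumerate(values):

After execution: freq = {5: 0, 2: 1, 3: 4, 1: 5}
{5: 0, 2: 1, 3: 4, 1: 5}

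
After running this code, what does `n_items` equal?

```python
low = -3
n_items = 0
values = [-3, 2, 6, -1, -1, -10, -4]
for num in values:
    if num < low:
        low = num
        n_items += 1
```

Let's trace through this code step by step.

Initialize: low = -3
Initialize: n_items = 0
Initialize: values = [-3, 2, 6, -1, -1, -10, -4]
Entering loop: for num in values:

After execution: n_items = 1
1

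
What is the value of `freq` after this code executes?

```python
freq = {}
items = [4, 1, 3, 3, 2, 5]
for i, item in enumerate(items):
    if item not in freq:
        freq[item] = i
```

Let's trace through this code step by step.

Initialize: freq = {}
Initialize: items = [4, 1, 3, 3, 2, 5]
Entering loop: for i, item in enumerate(items):

After execution: freq = {4: 0, 1: 1, 3: 2, 2: 4, 5: 5}
{4: 0, 1: 1, 3: 2, 2: 4, 5: 5}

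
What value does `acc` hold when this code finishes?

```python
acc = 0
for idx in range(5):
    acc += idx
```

Let's trace through this code step by step.

Initialize: acc = 0
Entering loop: for idx in range(5):

After execution: acc = 10
10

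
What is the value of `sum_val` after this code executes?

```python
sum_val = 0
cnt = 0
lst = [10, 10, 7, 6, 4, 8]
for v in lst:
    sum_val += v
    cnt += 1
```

Let's trace through this code step by step.

Initialize: sum_val = 0
Initialize: cnt = 0
Initialize: lst = [10, 10, 7, 6, 4, 8]
Entering loop: for v in lst:

After execution: sum_val = 45
45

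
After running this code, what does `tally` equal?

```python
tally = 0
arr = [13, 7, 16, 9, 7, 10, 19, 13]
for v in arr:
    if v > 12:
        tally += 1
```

Let's trace through this code step by step.

Initialize: tally = 0
Initialize: arr = [13, 7, 16, 9, 7, 10, 19, 13]
Entering loop: for v in arr:

After execution: tally = 4
4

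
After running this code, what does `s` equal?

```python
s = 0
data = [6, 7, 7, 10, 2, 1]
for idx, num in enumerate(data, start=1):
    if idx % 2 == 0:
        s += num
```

Let's trace through this code step by step.

Initialize: s = 0
Initialize: data = [6, 7, 7, 10, 2, 1]
Entering loop: for idx, num in enumerate(data, start=1):

After execution: s = 18
18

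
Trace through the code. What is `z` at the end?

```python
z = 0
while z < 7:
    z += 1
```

Let's trace through this code step by step.

Initialize: z = 0
Entering loop: while z < 7:

After execution: z = 7
7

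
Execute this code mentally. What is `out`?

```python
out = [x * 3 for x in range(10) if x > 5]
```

Let's trace through this code step by step.

Initialize: out = [x * 3 for x in range(10) if x > 5]

After execution: out = [18, 21, 24, 27]
[18, 21, 24, 27]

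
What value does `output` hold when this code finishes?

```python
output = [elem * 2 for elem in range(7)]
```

Let's trace through this code step by step.

Initialize: output = [elem * 2 for elem in range(7)]

After execution: output = [0, 2, 4, 6, 8, 10, 12]
[0, 2, 4, 6, 8, 10, 12]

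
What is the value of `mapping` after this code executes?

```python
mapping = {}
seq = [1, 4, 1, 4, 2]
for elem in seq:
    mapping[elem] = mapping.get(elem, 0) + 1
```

Let's trace through this code step by step.

Initialize: mapping = {}
Initialize: seq = [1, 4, 1, 4, 2]
Entering loop: for elem in seq:

After execution: mapping = {1: 2, 4: 2, 2: 1}
{1: 2, 4: 2, 2: 1}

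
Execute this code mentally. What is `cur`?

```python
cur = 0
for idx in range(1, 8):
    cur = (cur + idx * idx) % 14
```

Let's trace through this code step by step.

Initialize: cur = 0
Entering loop: for idx in range(1, 8):

After execution: cur = 0
0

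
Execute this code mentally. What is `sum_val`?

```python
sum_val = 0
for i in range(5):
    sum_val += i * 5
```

Let's trace through this code step by step.

Initialize: sum_val = 0
Entering loop: for i in range(5):

After execution: sum_val = 50
50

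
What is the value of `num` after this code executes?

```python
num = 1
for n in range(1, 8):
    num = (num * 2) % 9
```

Let's trace through this code step by step.

Initialize: num = 1
Entering loop: for n in range(1, 8):

After execution: num = 2
2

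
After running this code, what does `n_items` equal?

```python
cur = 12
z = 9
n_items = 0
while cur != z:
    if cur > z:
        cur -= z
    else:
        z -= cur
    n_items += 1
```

Let's trace through this code step by step.

Initialize: cur = 12
Initialize: z = 9
Initialize: n_items = 0
Entering loop: while cur != z:

After execution: n_items = 3
3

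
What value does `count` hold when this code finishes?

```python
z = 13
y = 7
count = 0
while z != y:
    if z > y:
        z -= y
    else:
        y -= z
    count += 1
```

Let's trace through this code step by step.

Initialize: z = 13
Initialize: y = 7
Initialize: count = 0
Entering loop: while z != y:

After execution: count = 7
7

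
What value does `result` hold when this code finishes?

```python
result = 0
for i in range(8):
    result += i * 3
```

Let's trace through this code step by step.

Initialize: result = 0
Entering loop: for i in range(8):

After execution: result = 84
84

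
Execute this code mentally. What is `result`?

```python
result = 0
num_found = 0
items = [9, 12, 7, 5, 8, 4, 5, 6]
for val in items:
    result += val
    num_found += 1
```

Let's trace through this code step by step.

Initialize: result = 0
Initialize: num_found = 0
Initialize: items = [9, 12, 7, 5, 8, 4, 5, 6]
Entering loop: for val in items:

After execution: result = 56
56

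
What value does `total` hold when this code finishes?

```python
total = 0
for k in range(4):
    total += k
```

Let's trace through this code step by step.

Initialize: total = 0
Entering loop: for k in range(4):

After execution: total = 6
6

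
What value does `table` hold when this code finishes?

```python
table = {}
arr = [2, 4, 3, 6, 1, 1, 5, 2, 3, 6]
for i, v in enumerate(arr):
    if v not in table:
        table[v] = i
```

Let's trace through this code step by step.

Initialize: table = {}
Initialize: arr = [2, 4, 3, 6, 1, 1, 5, 2, 3, 6]
Entering loop: for i, v in enumerate(arr):

After execution: table = {2: 0, 4: 1, 3: 2, 6: 3, 1: 4, 5: 6}
{2: 0, 4: 1, 3: 2, 6: 3, 1: 4, 5: 6}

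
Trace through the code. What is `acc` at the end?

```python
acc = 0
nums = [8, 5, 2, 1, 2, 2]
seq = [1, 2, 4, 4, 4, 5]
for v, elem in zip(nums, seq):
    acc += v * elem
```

Let's trace through this code step by step.

Initialize: acc = 0
Initialize: nums = [8, 5, 2, 1, 2, 2]
Initialize: seq = [1, 2, 4, 4, 4, 5]
Entering loop: for v, elem in zip(nums, seq):

After execution: acc = 48
48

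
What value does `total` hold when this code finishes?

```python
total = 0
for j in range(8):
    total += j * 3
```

Let's trace through this code step by step.

Initialize: total = 0
Entering loop: for j in range(8):

After execution: total = 84
84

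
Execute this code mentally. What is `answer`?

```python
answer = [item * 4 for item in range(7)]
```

Let's trace through this code step by step.

Initialize: answer = [item * 4 for item in range(7)]

After execution: answer = [0, 4, 8, 12, 16, 20, 24]
[0, 4, 8, 12, 16, 20, 24]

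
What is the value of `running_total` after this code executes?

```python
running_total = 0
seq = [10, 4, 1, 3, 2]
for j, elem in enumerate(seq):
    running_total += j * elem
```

Let's trace through this code step by step.

Initialize: running_total = 0
Initialize: seq = [10, 4, 1, 3, 2]
Entering loop: for j, elem in enumerate(seq):

After execution: running_total = 23
23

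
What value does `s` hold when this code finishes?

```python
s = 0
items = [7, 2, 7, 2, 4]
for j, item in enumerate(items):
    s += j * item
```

Let's trace through this code step by step.

Initialize: s = 0
Initialize: items = [7, 2, 7, 2, 4]
Entering loop: for j, item in enumerate(items):

After execution: s = 38
38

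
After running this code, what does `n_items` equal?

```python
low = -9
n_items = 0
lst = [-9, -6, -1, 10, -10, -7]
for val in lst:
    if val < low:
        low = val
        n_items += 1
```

Let's trace through this code step by step.

Initialize: low = -9
Initialize: n_items = 0
Initialize: lst = [-9, -6, -1, 10, -10, -7]
Entering loop: for val in lst:

After execution: n_items = 1
1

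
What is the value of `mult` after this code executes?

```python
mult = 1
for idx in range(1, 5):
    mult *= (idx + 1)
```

Let's trace through this code step by step.

Initialize: mult = 1
Entering loop: for idx in range(1, 5):

After execution: mult = 120
120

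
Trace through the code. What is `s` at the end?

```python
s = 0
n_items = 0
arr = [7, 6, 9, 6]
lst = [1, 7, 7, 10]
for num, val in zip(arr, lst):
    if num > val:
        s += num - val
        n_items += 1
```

Let's trace through this code step by step.

Initialize: s = 0
Initialize: n_items = 0
Initialize: arr = [7, 6, 9, 6]
Initialize: lst = [1, 7, 7, 10]
Entering loop: for num, val in zip(arr, lst):

After execution: s = 8
8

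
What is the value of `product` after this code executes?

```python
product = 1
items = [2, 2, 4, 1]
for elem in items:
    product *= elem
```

Let's trace through this code step by step.

Initialize: product = 1
Initialize: items = [2, 2, 4, 1]
Entering loop: for elem in items:

After execution: product = 16
16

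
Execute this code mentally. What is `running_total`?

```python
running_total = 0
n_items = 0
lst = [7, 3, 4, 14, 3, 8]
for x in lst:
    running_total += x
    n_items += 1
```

Let's trace through this code step by step.

Initialize: running_total = 0
Initialize: n_items = 0
Initialize: lst = [7, 3, 4, 14, 3, 8]
Entering loop: for x in lst:

After execution: running_total = 39
39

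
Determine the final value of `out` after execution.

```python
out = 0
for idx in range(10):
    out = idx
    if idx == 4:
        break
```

Let's trace through this code step by step.

Initialize: out = 0
Entering loop: for idx in range(10):

After execution: out = 4
4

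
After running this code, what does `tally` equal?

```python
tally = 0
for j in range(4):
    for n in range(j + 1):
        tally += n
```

Let's trace through this code step by step.

Initialize: tally = 0
Entering loop: for j in range(4):

After execution: tally = 10
10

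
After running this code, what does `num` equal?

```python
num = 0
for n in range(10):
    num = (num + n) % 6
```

Let's trace through this code step by step.

Initialize: num = 0
Entering loop: for n in range(10):

After execution: num = 3
3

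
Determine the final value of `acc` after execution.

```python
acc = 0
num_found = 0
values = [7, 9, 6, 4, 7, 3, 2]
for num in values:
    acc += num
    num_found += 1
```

Let's trace through this code step by step.

Initialize: acc = 0
Initialize: num_found = 0
Initialize: values = [7, 9, 6, 4, 7, 3, 2]
Entering loop: for num in values:

After execution: acc = 38
38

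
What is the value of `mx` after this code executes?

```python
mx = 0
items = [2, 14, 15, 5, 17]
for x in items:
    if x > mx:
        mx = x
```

Let's trace through this code step by step.

Initialize: mx = 0
Initialize: items = [2, 14, 15, 5, 17]
Entering loop: for x in items:

After execution: mx = 17
17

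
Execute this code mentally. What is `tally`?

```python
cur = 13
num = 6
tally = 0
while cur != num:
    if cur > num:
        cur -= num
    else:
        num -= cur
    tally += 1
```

Let's trace through this code step by step.

Initialize: cur = 13
Initialize: num = 6
Initialize: tally = 0
Entering loop: while cur != num:

After execution: tally = 7
7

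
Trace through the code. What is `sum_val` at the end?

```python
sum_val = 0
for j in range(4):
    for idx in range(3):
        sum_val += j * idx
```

Let's trace through this code step by step.

Initialize: sum_val = 0
Entering loop: for j in range(4):

After execution: sum_val = 18
18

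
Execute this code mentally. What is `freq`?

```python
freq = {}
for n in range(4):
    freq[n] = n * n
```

Let's trace through this code step by step.

Initialize: freq = {}
Entering loop: for n in range(4):

After execution: freq = {0: 0, 1: 1, 2: 4, 3: 9}
{0: 0, 1: 1, 2: 4, 3: 9}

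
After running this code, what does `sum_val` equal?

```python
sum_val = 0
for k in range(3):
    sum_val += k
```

Let's trace through this code step by step.

Initialize: sum_val = 0
Entering loop: for k in range(3):

After execution: sum_val = 3
3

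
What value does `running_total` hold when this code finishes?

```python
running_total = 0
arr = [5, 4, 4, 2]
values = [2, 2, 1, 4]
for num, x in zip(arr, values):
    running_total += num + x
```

Let's trace through this code step by step.

Initialize: running_total = 0
Initialize: arr = [5, 4, 4, 2]
Initialize: values = [2, 2, 1, 4]
Entering loop: for num, x in zip(arr, values):

After execution: running_total = 24
24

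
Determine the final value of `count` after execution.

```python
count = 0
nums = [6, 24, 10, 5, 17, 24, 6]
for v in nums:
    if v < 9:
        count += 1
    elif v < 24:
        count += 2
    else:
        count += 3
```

Let's trace through this code step by step.

Initialize: count = 0
Initialize: nums = [6, 24, 10, 5, 17, 24, 6]
Entering loop: for v in nums:

After execution: count = 13
13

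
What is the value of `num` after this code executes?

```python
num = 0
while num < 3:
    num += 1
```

Let's trace through this code step by step.

Initialize: num = 0
Entering loop: while num < 3:

After execution: num = 3
3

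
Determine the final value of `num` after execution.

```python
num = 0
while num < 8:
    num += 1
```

Let's trace through this code step by step.

Initialize: num = 0
Entering loop: while num < 8:

After execution: num = 8
8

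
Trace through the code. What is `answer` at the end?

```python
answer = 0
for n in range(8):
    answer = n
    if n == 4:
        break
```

Let's trace through this code step by step.

Initialize: answer = 0
Entering loop: for n in range(8):

After execution: answer = 4
4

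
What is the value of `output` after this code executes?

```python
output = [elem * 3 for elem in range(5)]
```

Let's trace through this code step by step.

Initialize: output = [elem * 3 for elem in range(5)]

After execution: output = [0, 3, 6, 9, 12]
[0, 3, 6, 9, 12]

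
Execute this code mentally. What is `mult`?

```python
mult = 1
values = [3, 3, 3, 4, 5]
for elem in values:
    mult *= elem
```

Let's trace through this code step by step.

Initialize: mult = 1
Initialize: values = [3, 3, 3, 4, 5]
Entering loop: for elem in values:

After execution: mult = 540
540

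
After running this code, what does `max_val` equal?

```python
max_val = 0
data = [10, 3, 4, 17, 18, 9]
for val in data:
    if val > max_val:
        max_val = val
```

Let's trace through this code step by step.

Initialize: max_val = 0
Initialize: data = [10, 3, 4, 17, 18, 9]
Entering loop: for val in data:

After execution: max_val = 18
18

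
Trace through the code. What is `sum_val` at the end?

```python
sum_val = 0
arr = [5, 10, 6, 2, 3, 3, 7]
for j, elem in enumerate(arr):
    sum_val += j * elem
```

Let's trace through this code step by step.

Initialize: sum_val = 0
Initialize: arr = [5, 10, 6, 2, 3, 3, 7]
Entering loop: for j, elem in enumerate(arr):

After execution: sum_val = 97
97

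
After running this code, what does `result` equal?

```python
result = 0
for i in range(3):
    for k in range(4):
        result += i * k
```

Let's trace through this code step by step.

Initialize: result = 0
Entering loop: for i in range(3):

After execution: result = 18
18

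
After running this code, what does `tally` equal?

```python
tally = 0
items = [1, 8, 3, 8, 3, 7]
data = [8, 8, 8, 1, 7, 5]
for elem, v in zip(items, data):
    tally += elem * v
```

Let's trace through this code step by step.

Initialize: tally = 0
Initialize: items = [1, 8, 3, 8, 3, 7]
Initialize: data = [8, 8, 8, 1, 7, 5]
Entering loop: for elem, v in zip(items, data):

After execution: tally = 160
160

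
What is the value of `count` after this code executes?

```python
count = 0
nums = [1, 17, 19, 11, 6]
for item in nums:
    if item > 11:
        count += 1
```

Let's trace through this code step by step.

Initialize: count = 0
Initialize: nums = [1, 17, 19, 11, 6]
Entering loop: for item in nums:

After execution: count = 2
2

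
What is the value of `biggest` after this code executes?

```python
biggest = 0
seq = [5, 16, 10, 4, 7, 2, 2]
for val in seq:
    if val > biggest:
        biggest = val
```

Let's trace through this code step by step.

Initialize: biggest = 0
Initialize: seq = [5, 16, 10, 4, 7, 2, 2]
Entering loop: for val in seq:

After execution: biggest = 16
16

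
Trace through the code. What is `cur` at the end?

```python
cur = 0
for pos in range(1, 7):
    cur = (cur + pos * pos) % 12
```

Let's trace through this code step by step.

Initialize: cur = 0
Entering loop: for pos in range(1, 7):

After execution: cur = 7
7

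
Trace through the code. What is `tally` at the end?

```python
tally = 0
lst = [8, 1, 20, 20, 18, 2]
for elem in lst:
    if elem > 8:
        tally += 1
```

Let's trace through this code step by step.

Initialize: tally = 0
Initialize: lst = [8, 1, 20, 20, 18, 2]
Entering loop: for elem in lst:

After execution: tally = 3
3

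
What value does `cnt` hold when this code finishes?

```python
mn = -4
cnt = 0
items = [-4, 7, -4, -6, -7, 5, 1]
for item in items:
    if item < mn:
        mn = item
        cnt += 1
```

Let's trace through this code step by step.

Initialize: mn = -4
Initialize: cnt = 0
Initialize: items = [-4, 7, -4, -6, -7, 5, 1]
Entering loop: for item in items:

After execution: cnt = 2
2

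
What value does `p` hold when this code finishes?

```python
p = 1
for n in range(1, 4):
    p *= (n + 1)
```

Let's trace through this code step by step.

Initialize: p = 1
Entering loop: for n in range(1, 4):

After execution: p = 24
24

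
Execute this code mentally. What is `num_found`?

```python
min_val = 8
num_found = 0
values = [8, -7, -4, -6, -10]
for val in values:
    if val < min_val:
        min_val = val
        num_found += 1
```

Let's trace through this code step by step.

Initialize: min_val = 8
Initialize: num_found = 0
Initialize: values = [8, -7, -4, -6, -10]
Entering loop: for val in values:

After execution: num_found = 2
2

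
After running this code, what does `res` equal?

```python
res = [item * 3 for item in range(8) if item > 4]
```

Let's trace through this code step by step.

Initialize: res = [item * 3 for item in range(8) if item > 4]

After execution: res = [15, 18, 21]
[15, 18, 21]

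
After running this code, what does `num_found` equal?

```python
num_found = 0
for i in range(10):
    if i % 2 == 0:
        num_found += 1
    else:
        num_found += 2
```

Let's trace through this code step by step.

Initialize: num_found = 0
Entering loop: for i in range(10):

After execution: num_found = 15
15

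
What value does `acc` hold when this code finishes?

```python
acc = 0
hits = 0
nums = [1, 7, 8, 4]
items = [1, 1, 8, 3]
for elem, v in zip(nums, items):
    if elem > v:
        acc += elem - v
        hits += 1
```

Let's trace through this code step by step.

Initialize: acc = 0
Initialize: hits = 0
Initialize: nums = [1, 7, 8, 4]
Initialize: items = [1, 1, 8, 3]
Entering loop: for elem, v in zip(nums, items):

After execution: acc = 7
7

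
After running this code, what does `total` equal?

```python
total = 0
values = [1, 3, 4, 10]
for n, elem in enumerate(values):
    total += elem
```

Let's trace through this code step by step.

Initialize: total = 0
Initialize: values = [1, 3, 4, 10]
Entering loop: for n, elem in enumerate(values):

After execution: total = 18
18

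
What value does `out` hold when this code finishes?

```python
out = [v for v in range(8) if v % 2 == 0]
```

Let's trace through this code step by step.

Initialize: out = [v for v in range(8) if v % 2 == 0]

After execution: out = [0, 2, 4, 6]
[0, 2, 4, 6]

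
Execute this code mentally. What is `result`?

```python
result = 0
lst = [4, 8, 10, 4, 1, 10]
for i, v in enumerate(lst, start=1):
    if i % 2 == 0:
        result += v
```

Let's trace through this code step by step.

Initialize: result = 0
Initialize: lst = [4, 8, 10, 4, 1, 10]
Entering loop: for i, v in enumerate(lst, start=1):

After execution: result = 22
22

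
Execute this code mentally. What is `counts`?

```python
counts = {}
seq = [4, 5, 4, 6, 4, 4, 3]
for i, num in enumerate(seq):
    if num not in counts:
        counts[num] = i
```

Let's trace through this code step by step.

Initialize: counts = {}
Initialize: seq = [4, 5, 4, 6, 4, 4, 3]
Entering loop: for i, num in enumerate(seq):

After execution: counts = {4: 0, 5: 1, 6: 3, 3: 6}
{4: 0, 5: 1, 6: 3, 3: 6}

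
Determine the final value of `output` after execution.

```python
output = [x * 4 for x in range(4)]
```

Let's trace through this code step by step.

Initialize: output = [x * 4 for x in range(4)]

After execution: output = [0, 4, 8, 12]
[0, 4, 8, 12]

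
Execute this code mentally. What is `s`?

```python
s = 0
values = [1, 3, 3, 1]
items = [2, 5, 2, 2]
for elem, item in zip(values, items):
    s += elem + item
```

Let's trace through this code step by step.

Initialize: s = 0
Initialize: values = [1, 3, 3, 1]
Initialize: items = [2, 5, 2, 2]
Entering loop: for elem, item in zip(values, items):

After execution: s = 19
19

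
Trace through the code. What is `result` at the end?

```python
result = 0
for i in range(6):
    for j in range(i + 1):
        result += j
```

Let's trace through this code step by step.

Initialize: result = 0
Entering loop: for i in range(6):

After execution: result = 35
35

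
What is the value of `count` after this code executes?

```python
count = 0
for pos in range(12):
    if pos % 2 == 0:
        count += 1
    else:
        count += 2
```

Let's trace through this code step by step.

Initialize: count = 0
Entering loop: for pos in range(12):

After execution: count = 18
18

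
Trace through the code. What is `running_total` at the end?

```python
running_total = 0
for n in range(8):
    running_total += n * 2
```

Let's trace through this code step by step.

Initialize: running_total = 0
Entering loop: for n in range(8):

After execution: running_total = 56
56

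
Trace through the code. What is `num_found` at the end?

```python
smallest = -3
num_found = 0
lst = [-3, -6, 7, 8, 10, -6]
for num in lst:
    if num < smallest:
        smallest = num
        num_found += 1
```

Let's trace through this code step by step.

Initialize: smallest = -3
Initialize: num_found = 0
Initialize: lst = [-3, -6, 7, 8, 10, -6]
Entering loop: for num in lst:

After execution: num_found = 1
1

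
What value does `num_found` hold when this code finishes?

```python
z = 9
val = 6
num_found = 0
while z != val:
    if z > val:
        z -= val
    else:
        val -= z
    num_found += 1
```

Let's trace through this code step by step.

Initialize: z = 9
Initialize: val = 6
Initialize: num_found = 0
Entering loop: while z != val:

After execution: num_found = 2
2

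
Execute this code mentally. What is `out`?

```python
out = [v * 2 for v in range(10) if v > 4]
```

Let's trace through this code step by step.

Initialize: out = [v * 2 for v in range(10) if v > 4]

After execution: out = [10, 12, 14, 16, 18]
[10, 12, 14, 16, 18]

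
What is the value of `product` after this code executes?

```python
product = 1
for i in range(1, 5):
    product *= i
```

Let's trace through this code step by step.

Initialize: product = 1
Entering loop: for i in range(1, 5):

After execution: product = 24
24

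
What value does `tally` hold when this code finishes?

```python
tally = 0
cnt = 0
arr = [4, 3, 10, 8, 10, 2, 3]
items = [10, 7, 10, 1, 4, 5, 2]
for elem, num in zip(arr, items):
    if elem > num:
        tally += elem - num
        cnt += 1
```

Let's trace through this code step by step.

Initialize: tally = 0
Initialize: cnt = 0
Initialize: arr = [4, 3, 10, 8, 10, 2, 3]
Initialize: items = [10, 7, 10, 1, 4, 5, 2]
Entering loop: for elem, num in zip(arr, items):

After execution: tally = 14
14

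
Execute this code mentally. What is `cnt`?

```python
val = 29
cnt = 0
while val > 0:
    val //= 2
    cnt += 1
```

Let's trace through this code step by step.

Initialize: val = 29
Initialize: cnt = 0
Entering loop: while val > 0:

After execution: cnt = 5
5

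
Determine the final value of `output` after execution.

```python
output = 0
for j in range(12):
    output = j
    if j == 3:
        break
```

Let's trace through this code step by step.

Initialize: output = 0
Entering loop: for j in range(12):

After execution: output = 3
3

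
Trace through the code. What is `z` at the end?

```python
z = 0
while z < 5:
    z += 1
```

Let's trace through this code step by step.

Initialize: z = 0
Entering loop: while z < 5:

After execution: z = 5
5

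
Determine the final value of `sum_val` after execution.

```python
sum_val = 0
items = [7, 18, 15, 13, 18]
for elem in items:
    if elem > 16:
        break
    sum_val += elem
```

Let's trace through this code step by step.

Initialize: sum_val = 0
Initialize: items = [7, 18, 15, 13, 18]
Entering loop: for elem in items:

After execution: sum_val = 7
7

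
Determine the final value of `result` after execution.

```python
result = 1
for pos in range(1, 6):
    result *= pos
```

Let's trace through this code step by step.

Initialize: result = 1
Entering loop: for pos in range(1, 6):

After execution: result = 120
120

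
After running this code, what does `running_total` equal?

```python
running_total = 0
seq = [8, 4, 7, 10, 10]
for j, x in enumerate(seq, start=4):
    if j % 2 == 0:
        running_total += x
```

Let's trace through this code step by step.

Initialize: running_total = 0
Initialize: seq = [8, 4, 7, 10, 10]
Entering loop: for j, x in enumerate(seq, start=4):

After execution: running_total = 25
25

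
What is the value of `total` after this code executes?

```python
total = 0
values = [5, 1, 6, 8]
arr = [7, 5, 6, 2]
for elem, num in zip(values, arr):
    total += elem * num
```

Let's trace through this code step by step.

Initialize: total = 0
Initialize: values = [5, 1, 6, 8]
Initialize: arr = [7, 5, 6, 2]
Entering loop: for elem, num in zip(values, arr):

After execution: total = 92
92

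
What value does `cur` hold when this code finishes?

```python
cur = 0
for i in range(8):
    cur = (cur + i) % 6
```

Let's trace through this code step by step.

Initialize: cur = 0
Entering loop: for i in range(8):

After execution: cur = 4
4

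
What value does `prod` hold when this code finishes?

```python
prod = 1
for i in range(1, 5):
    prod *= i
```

Let's trace through this code step by step.

Initialize: prod = 1
Entering loop: for i in range(1, 5):

After execution: prod = 24
24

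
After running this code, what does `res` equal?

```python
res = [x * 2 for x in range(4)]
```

Let's trace through this code step by step.

Initialize: res = [x * 2 for x in range(4)]

After execution: res = [0, 2, 4, 6]
[0, 2, 4, 6]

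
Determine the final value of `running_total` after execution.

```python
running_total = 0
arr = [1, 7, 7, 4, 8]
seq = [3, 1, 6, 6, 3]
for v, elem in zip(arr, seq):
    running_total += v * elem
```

Let's trace through this code step by step.

Initialize: running_total = 0
Initialize: arr = [1, 7, 7, 4, 8]
Initialize: seq = [3, 1, 6, 6, 3]
Entering loop: for v, elem in zip(arr, seq):

After execution: running_total = 100
100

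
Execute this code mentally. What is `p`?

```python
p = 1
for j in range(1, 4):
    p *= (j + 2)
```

Let's trace through this code step by step.

Initialize: p = 1
Entering loop: for j in range(1, 4):

After execution: p = 60
60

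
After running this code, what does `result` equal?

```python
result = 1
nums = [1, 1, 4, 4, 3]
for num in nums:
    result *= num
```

Let's trace through this code step by step.

Initialize: result = 1
Initialize: nums = [1, 1, 4, 4, 3]
Entering loop: for num in nums:

After execution: result = 48
48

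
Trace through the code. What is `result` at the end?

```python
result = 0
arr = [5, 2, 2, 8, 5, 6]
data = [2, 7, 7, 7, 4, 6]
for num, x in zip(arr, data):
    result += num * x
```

Let's trace through this code step by step.

Initialize: result = 0
Initialize: arr = [5, 2, 2, 8, 5, 6]
Initialize: data = [2, 7, 7, 7, 4, 6]
Entering loop: for num, x in zip(arr, data):

After execution: result = 150
150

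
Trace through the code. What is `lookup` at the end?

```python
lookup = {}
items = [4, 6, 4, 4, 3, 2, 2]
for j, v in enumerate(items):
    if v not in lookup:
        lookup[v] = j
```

Let's trace through this code step by step.

Initialize: lookup = {}
Initialize: items = [4, 6, 4, 4, 3, 2, 2]
Entering loop: for j, v in enumerate(items):

After execution: lookup = {4: 0, 6: 1, 3: 4, 2: 5}
{4: 0, 6: 1, 3: 4, 2: 5}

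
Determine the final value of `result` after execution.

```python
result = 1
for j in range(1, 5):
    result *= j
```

Let's trace through this code step by step.

Initialize: result = 1
Entering loop: for j in range(1, 5):

After execution: result = 24
24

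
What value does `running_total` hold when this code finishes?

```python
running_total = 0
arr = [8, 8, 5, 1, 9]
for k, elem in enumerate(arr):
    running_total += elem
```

Let's trace through this code step by step.

Initialize: running_total = 0
Initialize: arr = [8, 8, 5, 1, 9]
Entering loop: for k, elem in enumerate(arr):

After execution: running_total = 31
31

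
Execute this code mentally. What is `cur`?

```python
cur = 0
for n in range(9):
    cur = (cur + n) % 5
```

Let's trace through this code step by step.

Initialize: cur = 0
Entering loop: for n in range(9):

After execution: cur = 1
1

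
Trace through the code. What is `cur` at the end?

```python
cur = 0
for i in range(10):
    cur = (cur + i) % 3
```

Let's trace through this code step by step.

Initialize: cur = 0
Entering loop: for i in range(10):

After execution: cur = 0
0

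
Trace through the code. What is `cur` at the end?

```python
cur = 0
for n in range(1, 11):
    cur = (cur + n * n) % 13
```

Let's trace through this code step by step.

Initialize: cur = 0
Entering loop: for n in range(1, 11):

After execution: cur = 8
8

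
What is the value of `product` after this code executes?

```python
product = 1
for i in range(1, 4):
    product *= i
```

Let's trace through this code step by step.

Initialize: product = 1
Entering loop: for i in range(1, 4):

After execution: product = 6
6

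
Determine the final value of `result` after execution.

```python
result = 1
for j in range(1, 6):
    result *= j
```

Let's trace through this code step by step.

Initialize: result = 1
Entering loop: for j in range(1, 6):

After execution: result = 120
120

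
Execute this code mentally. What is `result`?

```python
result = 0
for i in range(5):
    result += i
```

Let's trace through this code step by step.

Initialize: result = 0
Entering loop: for i in range(5):

After execution: result = 10
10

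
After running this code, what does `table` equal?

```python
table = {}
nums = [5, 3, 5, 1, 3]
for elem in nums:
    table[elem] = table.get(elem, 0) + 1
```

Let's trace through this code step by step.

Initialize: table = {}
Initialize: nums = [5, 3, 5, 1, 3]
Entering loop: for elem in nums:

After execution: table = {5: 2, 3: 2, 1: 1}
{5: 2, 3: 2, 1: 1}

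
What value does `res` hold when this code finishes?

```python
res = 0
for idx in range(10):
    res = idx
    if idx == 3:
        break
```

Let's trace through this code step by step.

Initialize: res = 0
Entering loop: for idx in range(10):

After execution: res = 3
3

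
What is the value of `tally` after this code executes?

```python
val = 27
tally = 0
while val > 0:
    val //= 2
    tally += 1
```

Let's trace through this code step by step.

Initialize: val = 27
Initialize: tally = 0
Entering loop: while val > 0:

After execution: tally = 5
5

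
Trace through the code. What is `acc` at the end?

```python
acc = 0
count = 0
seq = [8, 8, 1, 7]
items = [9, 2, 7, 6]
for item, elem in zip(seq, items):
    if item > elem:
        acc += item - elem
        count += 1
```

Let's trace through this code step by step.

Initialize: acc = 0
Initialize: count = 0
Initialize: seq = [8, 8, 1, 7]
Initialize: items = [9, 2, 7, 6]
Entering loop: for item, elem in zip(seq, items):

After execution: acc = 7
7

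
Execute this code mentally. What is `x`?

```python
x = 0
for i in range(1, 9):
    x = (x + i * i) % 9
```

Let's trace through this code step by step.

Initialize: x = 0
Entering loop: for i in range(1, 9):

After execution: x = 6
6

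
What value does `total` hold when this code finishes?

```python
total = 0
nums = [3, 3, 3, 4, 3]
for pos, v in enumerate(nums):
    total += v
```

Let's trace through this code step by step.

Initialize: total = 0
Initialize: nums = [3, 3, 3, 4, 3]
Entering loop: for pos, v in enumerate(nums):

After execution: total = 16
16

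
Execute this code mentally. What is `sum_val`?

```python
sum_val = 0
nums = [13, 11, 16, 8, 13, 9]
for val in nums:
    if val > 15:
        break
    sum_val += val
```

Let's trace through this code step by step.

Initialize: sum_val = 0
Initialize: nums = [13, 11, 16, 8, 13, 9]
Entering loop: for val in nums:

After execution: sum_val = 24
24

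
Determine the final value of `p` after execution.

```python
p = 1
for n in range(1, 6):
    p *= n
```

Let's trace through this code step by step.

Initialize: p = 1
Entering loop: for n in range(1, 6):

After execution: p = 120
120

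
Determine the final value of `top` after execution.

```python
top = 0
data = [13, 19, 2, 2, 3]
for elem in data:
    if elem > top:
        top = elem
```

Let's trace through this code step by step.

Initialize: top = 0
Initialize: data = [13, 19, 2, 2, 3]
Entering loop: for elem in data:

After execution: top = 19
19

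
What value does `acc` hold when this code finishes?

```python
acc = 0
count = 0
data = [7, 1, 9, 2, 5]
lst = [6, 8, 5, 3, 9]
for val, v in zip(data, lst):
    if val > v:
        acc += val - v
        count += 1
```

Let's trace through this code step by step.

Initialize: acc = 0
Initialize: count = 0
Initialize: data = [7, 1, 9, 2, 5]
Initialize: lst = [6, 8, 5, 3, 9]
Entering loop: for val, v in zip(data, lst):

After execution: acc = 5
5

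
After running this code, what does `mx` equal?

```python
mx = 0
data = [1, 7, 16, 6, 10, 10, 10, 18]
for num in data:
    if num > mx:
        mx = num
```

Let's trace through this code step by step.

Initialize: mx = 0
Initialize: data = [1, 7, 16, 6, 10, 10, 10, 18]
Entering loop: for num in data:

After execution: mx = 18
18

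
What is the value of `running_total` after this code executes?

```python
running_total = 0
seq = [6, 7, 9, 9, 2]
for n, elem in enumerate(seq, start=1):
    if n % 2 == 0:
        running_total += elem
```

Let's trace through this code step by step.

Initialize: running_total = 0
Initialize: seq = [6, 7, 9, 9, 2]
Entering loop: for n, elem in enumerate(seq, start=1):

After execution: running_total = 16
16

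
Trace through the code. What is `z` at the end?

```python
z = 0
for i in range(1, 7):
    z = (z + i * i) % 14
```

Let's trace through this code step by step.

Initialize: z = 0
Entering loop: for i in range(1, 7):

After execution: z = 7
7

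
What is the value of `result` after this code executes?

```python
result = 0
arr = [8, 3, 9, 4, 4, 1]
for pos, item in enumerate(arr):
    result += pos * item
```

Let's trace through this code step by step.

Initialize: result = 0
Initialize: arr = [8, 3, 9, 4, 4, 1]
Entering loop: for pos, item in enumerate(arr):

After execution: result = 54
54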